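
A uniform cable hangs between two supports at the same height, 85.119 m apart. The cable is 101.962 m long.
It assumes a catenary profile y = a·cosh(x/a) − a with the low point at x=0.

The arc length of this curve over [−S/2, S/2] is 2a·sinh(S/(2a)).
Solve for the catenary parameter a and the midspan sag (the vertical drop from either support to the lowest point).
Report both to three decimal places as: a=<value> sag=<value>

a=40.169 sag=24.735

seed: a₀ = √(S³/(24(L−S))) = √(85.119³/(24·16.843)) = 39.059297
iter 1: u=1.089613  f(a)=+1.029e+00  f'(a)=-9.693e-01  a ← 39.059297 − (+1.029e+00/-9.693e-01) = 40.120497
iter 2: u=1.060792  f(a)=+4.341e-02  f'(a)=-8.890e-01  a ← 40.120497 − (+4.341e-02/-8.890e-01) = 40.169325
iter 3: u=1.059503  f(a)=+8.486e-05  f'(a)=-8.855e-01  a ← 40.169325 − (+8.486e-05/-8.855e-01) = 40.169420
iter 4: u=1.059500  f(a)=+3.257e-10  f'(a)=-8.855e-01  a ← 40.169420 − (+3.257e-10/-8.855e-01) = 40.169420
iter 5: u=1.059500  f(a)=+0.000e+00  f'(a)=-8.855e-01  a ← 40.169420 − (+0.000e+00/-8.855e-01) = 40.169420
converged: |Δa| < 1e-12 after 5 iterations
sag = a·(cosh(S/(2a)) − 1) = 40.169420·(cosh(1.059500) − 1) = 24.735469
T_max/T_min = cosh(S/(2a)) = 1.615779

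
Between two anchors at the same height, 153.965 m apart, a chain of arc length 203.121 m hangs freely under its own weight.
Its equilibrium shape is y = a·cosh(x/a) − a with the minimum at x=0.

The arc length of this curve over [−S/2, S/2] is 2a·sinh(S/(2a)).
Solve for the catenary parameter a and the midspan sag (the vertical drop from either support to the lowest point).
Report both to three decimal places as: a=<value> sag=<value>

a=58.110 sag=58.900

seed: a₀ = √(S³/(24(L−S))) = √(153.965³/(24·49.156)) = 55.621042
iter 1: u=1.384054  f(a)=+4.929e+00  f'(a)=-2.130e+00  a ← 55.621042 − (+4.929e+00/-2.130e+00) = 57.934860
iter 2: u=1.328777  f(a)=+3.242e-01  f'(a)=-1.858e+00  a ← 57.934860 − (+3.242e-01/-1.858e+00) = 58.109344
iter 3: u=1.324787  f(a)=+1.622e-03  f'(a)=-1.840e+00  a ← 58.109344 − (+1.622e-03/-1.840e+00) = 58.110226
iter 4: u=1.324767  f(a)=+4.102e-08  f'(a)=-1.840e+00  a ← 58.110226 − (+4.102e-08/-1.840e+00) = 58.110226
iter 5: u=1.324767  f(a)=+5.684e-14  f'(a)=-1.840e+00  a ← 58.110226 − (+5.684e-14/-1.840e+00) = 58.110226
converged: |Δa| < 1e-12 after 5 iterations
sag = a·(cosh(S/(2a)) − 1) = 58.110226·(cosh(1.324767) − 1) = 58.899746
T_max/T_min = cosh(S/(2a)) = 2.013587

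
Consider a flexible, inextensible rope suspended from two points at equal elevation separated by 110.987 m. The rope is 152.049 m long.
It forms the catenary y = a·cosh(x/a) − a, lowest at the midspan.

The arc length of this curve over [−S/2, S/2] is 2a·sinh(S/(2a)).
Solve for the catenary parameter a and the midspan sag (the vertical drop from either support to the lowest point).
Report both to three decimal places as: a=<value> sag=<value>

seed: a₀ = √(S³/(24(L−S))) = √(110.987³/(24·41.062)) = 37.246245
iter 1: u=1.489909  f(a)=+4.806e+00  f'(a)=-2.735e+00  a ← 37.246245 − (+4.806e+00/-2.735e+00) = 39.003602
iter 2: u=1.422779  f(a)=+3.611e-01  f'(a)=-2.338e+00  a ← 39.003602 − (+3.611e-01/-2.338e+00) = 39.158041
iter 3: u=1.417167  f(a)=+2.404e-03  f'(a)=-2.307e+00  a ← 39.158041 − (+2.404e-03/-2.307e+00) = 39.159083
iter 4: u=1.417130  f(a)=+1.081e-07  f'(a)=-2.307e+00  a ← 39.159083 − (+1.081e-07/-2.307e+00) = 39.159083
iter 5: u=1.417130  f(a)=-2.842e-14  f'(a)=-2.307e+00  a ← 39.159083 − (-2.842e-14/-2.307e+00) = 39.159083
converged: |Δa| < 1e-12 after 5 iterations
sag = a·(cosh(S/(2a)) − 1) = 39.159083·(cosh(1.417130) − 1) = 46.357924
T_max/T_min = cosh(S/(2a)) = 2.183836

a=39.159 sag=46.358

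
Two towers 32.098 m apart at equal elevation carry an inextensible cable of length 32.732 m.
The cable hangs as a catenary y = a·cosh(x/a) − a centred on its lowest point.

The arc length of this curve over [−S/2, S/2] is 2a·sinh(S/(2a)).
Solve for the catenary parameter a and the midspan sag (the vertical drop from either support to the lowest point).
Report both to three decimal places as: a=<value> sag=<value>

a=46.757 sag=2.782

seed: a₀ = √(S³/(24(L−S))) = √(32.098³/(24·0.634)) = 46.619403
iter 1: u=0.344256  f(a)=+3.767e-03  f'(a)=-2.752e-02  a ← 46.619403 − (+3.767e-03/-2.752e-02) = 46.756288
iter 2: u=0.343248  f(a)=+1.666e-05  f'(a)=-2.728e-02  a ← 46.756288 − (+1.666e-05/-2.728e-02) = 46.756899
iter 3: u=0.343243  f(a)=+3.289e-10  f'(a)=-2.728e-02  a ← 46.756899 − (+3.289e-10/-2.728e-02) = 46.756899
iter 4: u=0.343243  f(a)=+0.000e+00  f'(a)=-2.728e-02  a ← 46.756899 − (+0.000e+00/-2.728e-02) = 46.756899
converged: |Δa| < 1e-12 after 4 iterations
sag = a·(cosh(S/(2a)) − 1) = 46.756899·(cosh(0.343243) − 1) = 2.781506
T_max/T_min = cosh(S/(2a)) = 1.059489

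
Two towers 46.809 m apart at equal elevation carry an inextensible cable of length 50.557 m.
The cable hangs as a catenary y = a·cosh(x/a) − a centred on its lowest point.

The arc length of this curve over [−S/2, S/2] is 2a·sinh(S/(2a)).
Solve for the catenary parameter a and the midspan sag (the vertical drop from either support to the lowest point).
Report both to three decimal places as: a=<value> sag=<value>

seed: a₀ = √(S³/(24(L−S))) = √(46.809³/(24·3.748)) = 33.766701
iter 1: u=0.693124  f(a)=+9.107e-02  f'(a)=-2.328e-01  a ← 33.766701 − (+9.107e-02/-2.328e-01) = 34.157811
iter 2: u=0.685187  f(a)=+1.606e-03  f'(a)=-2.247e-01  a ← 34.157811 − (+1.606e-03/-2.247e-01) = 34.164961
iter 3: u=0.685044  f(a)=+5.198e-07  f'(a)=-2.245e-01  a ← 34.164961 − (+5.198e-07/-2.245e-01) = 34.164963
iter 4: u=0.685044  f(a)=+4.974e-14  f'(a)=-2.245e-01  a ← 34.164963 − (+4.974e-14/-2.245e-01) = 34.164963
converged: |Δa| < 1e-12 after 4 iterations
sag = a·(cosh(S/(2a)) − 1) = 34.164963·(cosh(0.685044) − 1) = 8.335005
T_max/T_min = cosh(S/(2a)) = 1.243964

a=34.165 sag=8.335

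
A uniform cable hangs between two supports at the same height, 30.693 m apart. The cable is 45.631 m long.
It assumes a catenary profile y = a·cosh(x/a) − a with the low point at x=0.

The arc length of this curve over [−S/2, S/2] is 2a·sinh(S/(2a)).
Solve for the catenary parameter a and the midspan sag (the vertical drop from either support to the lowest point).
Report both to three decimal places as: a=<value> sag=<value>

a=9.574 sag=15.169

seed: a₀ = √(S³/(24(L−S))) = √(30.693³/(24·14.938)) = 8.980637
iter 1: u=1.708843  f(a)=+2.339e+00  f'(a)=-4.405e+00  a ← 8.980637 − (+2.339e+00/-4.405e+00) = 9.511612
iter 2: u=1.613449  f(a)=+2.235e-01  f'(a)=-3.600e+00  a ← 9.511612 − (+2.235e-01/-3.600e+00) = 9.573690
iter 3: u=1.602987  f(a)=+2.516e-03  f'(a)=-3.520e+00  a ← 9.573690 − (+2.516e-03/-3.520e+00) = 9.574405
iter 4: u=1.602867  f(a)=+3.269e-07  f'(a)=-3.519e+00  a ← 9.574405 − (+3.269e-07/-3.519e+00) = 9.574405
iter 5: u=1.602867  f(a)=+1.421e-14  f'(a)=-3.519e+00  a ← 9.574405 − (+1.421e-14/-3.519e+00) = 9.574405
converged: |Δa| < 1e-12 after 5 iterations
sag = a·(cosh(S/(2a)) − 1) = 9.574405·(cosh(1.602867) − 1) = 15.168600
T_max/T_min = cosh(S/(2a)) = 2.584286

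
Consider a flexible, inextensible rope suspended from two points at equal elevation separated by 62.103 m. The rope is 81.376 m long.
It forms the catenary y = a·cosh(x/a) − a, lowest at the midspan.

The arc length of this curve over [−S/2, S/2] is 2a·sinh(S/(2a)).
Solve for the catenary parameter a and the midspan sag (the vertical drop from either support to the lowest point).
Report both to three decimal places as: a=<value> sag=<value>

a=23.747 sag=23.364

seed: a₀ = √(S³/(24(L−S))) = √(62.103³/(24·19.273)) = 22.755616
iter 1: u=1.364564  f(a)=+1.876e+00  f'(a)=-2.031e+00  a ← 22.755616 − (+1.876e+00/-2.031e+00) = 23.679278
iter 2: u=1.311336  f(a)=+1.203e-01  f'(a)=-1.778e+00  a ← 23.679278 − (+1.203e-01/-1.778e+00) = 23.746913
iter 3: u=1.307602  f(a)=+5.692e-04  f'(a)=-1.761e+00  a ← 23.746913 − (+5.692e-04/-1.761e+00) = 23.747236
iter 4: u=1.307584  f(a)=+1.288e-08  f'(a)=-1.761e+00  a ← 23.747236 − (+1.288e-08/-1.761e+00) = 23.747236
iter 5: u=1.307584  f(a)=+0.000e+00  f'(a)=-1.761e+00  a ← 23.747236 − (+0.000e+00/-1.761e+00) = 23.747236
converged: |Δa| < 1e-12 after 5 iterations
sag = a·(cosh(S/(2a)) − 1) = 23.747236·(cosh(1.307584) − 1) = 23.363745
T_max/T_min = cosh(S/(2a)) = 1.983851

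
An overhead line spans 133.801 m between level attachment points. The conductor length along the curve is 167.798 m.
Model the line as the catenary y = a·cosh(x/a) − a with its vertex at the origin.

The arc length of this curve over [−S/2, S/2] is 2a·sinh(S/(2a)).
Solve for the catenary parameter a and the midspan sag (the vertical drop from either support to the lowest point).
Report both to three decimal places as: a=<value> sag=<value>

seed: a₀ = √(S³/(24(L−S))) = √(133.801³/(24·33.997)) = 54.183009
iter 1: u=1.234714  f(a)=+2.688e+00  f'(a)=-1.457e+00  a ← 54.183009 − (+2.688e+00/-1.457e+00) = 56.027676
iter 2: u=1.194062  f(a)=+1.433e-01  f'(a)=-1.305e+00  a ← 56.027676 − (+1.433e-01/-1.305e+00) = 56.137499
iter 3: u=1.191726  f(a)=+4.587e-04  f'(a)=-1.297e+00  a ← 56.137499 − (+4.587e-04/-1.297e+00) = 56.137852
iter 4: u=1.191718  f(a)=+4.729e-09  f'(a)=-1.297e+00  a ← 56.137852 − (+4.729e-09/-1.297e+00) = 56.137852
iter 5: u=1.191718  f(a)=+0.000e+00  f'(a)=-1.297e+00  a ← 56.137852 − (+0.000e+00/-1.297e+00) = 56.137852
converged: |Δa| < 1e-12 after 5 iterations
sag = a·(cosh(S/(2a)) − 1) = 56.137852·(cosh(1.191718) − 1) = 44.810157
T_max/T_min = cosh(S/(2a)) = 1.798216

a=56.138 sag=44.810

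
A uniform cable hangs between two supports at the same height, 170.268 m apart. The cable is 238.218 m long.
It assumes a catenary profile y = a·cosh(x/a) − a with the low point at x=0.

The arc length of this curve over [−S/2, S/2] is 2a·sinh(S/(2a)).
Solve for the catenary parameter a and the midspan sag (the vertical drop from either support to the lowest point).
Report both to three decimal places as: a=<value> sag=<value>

seed: a₀ = √(S³/(24(L−S))) = √(170.268³/(24·67.950)) = 55.017291
iter 1: u=1.547404  f(a)=+8.615e+00  f'(a)=-3.114e+00  a ← 55.017291 − (+8.615e+00/-3.114e+00) = 57.783318
iter 2: u=1.473332  f(a)=+6.923e-01  f'(a)=-2.632e+00  a ← 57.783318 − (+6.923e-01/-2.632e+00) = 58.046319
iter 3: u=1.466656  f(a)=+5.334e-03  f'(a)=-2.592e+00  a ← 58.046319 − (+5.334e-03/-2.592e+00) = 58.048377
iter 4: u=1.466604  f(a)=+3.221e-07  f'(a)=-2.592e+00  a ← 58.048377 − (+3.221e-07/-2.592e+00) = 58.048377
iter 5: u=1.466604  f(a)=-2.842e-14  f'(a)=-2.592e+00  a ← 58.048377 − (-2.842e-14/-2.592e+00) = 58.048377
converged: |Δa| < 1e-12 after 5 iterations
sag = a·(cosh(S/(2a)) − 1) = 58.048377·(cosh(1.466604) − 1) = 74.452823
T_max/T_min = cosh(S/(2a)) = 2.282600

a=58.048 sag=74.453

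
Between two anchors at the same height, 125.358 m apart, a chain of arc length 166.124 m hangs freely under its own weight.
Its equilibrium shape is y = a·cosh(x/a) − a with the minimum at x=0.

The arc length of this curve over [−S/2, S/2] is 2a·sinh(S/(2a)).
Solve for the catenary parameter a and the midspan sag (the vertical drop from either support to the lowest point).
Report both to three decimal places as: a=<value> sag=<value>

seed: a₀ = √(S³/(24(L−S))) = √(125.358³/(24·40.766)) = 44.871792
iter 1: u=1.396846  f(a)=+4.167e+00  f'(a)=-2.197e+00  a ← 44.871792 − (+4.167e+00/-2.197e+00) = 46.768320
iter 2: u=1.340202  f(a)=+2.787e-01  f'(a)=-1.912e+00  a ← 46.768320 − (+2.787e-01/-1.912e+00) = 46.914092
iter 3: u=1.336038  f(a)=+1.445e-03  f'(a)=-1.892e+00  a ← 46.914092 − (+1.445e-03/-1.892e+00) = 46.914856
iter 4: u=1.336016  f(a)=+3.928e-08  f'(a)=-1.892e+00  a ← 46.914856 − (+3.928e-08/-1.892e+00) = 46.914856
iter 5: u=1.336016  f(a)=-2.842e-14  f'(a)=-1.892e+00  a ← 46.914856 − (-2.842e-14/-1.892e+00) = 46.914856
converged: |Δa| < 1e-12 after 5 iterations
sag = a·(cosh(S/(2a)) − 1) = 46.914856·(cosh(1.336016) − 1) = 48.480634
T_max/T_min = cosh(S/(2a)) = 2.033375

a=46.915 sag=48.481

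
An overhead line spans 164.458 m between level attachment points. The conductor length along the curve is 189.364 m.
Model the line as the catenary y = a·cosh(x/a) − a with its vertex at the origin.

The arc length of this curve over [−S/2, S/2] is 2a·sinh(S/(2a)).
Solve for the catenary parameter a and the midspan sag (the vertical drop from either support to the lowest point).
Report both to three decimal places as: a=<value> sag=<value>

a=88.158 sag=41.212

seed: a₀ = √(S³/(24(L−S))) = √(164.458³/(24·24.906)) = 86.263067
iter 1: u=0.953235  f(a)=+1.156e+00  f'(a)=-6.316e-01  a ← 86.263067 − (+1.156e+00/-6.316e-01) = 88.093754
iter 2: u=0.933426  f(a)=+3.784e-02  f'(a)=-5.909e-01  a ← 88.093754 − (+3.784e-02/-5.909e-01) = 88.157782
iter 3: u=0.932748  f(a)=+4.354e-05  f'(a)=-5.896e-01  a ← 88.157782 − (+4.354e-05/-5.896e-01) = 88.157856
iter 4: u=0.932747  f(a)=+5.778e-11  f'(a)=-5.896e-01  a ← 88.157856 − (+5.778e-11/-5.896e-01) = 88.157856
iter 5: u=0.932747  f(a)=+2.842e-14  f'(a)=-5.896e-01  a ← 88.157856 − (+2.842e-14/-5.896e-01) = 88.157856
converged: |Δa| < 1e-12 after 5 iterations
sag = a·(cosh(S/(2a)) − 1) = 88.157856·(cosh(0.932747) − 1) = 41.211726
T_max/T_min = cosh(S/(2a)) = 1.467476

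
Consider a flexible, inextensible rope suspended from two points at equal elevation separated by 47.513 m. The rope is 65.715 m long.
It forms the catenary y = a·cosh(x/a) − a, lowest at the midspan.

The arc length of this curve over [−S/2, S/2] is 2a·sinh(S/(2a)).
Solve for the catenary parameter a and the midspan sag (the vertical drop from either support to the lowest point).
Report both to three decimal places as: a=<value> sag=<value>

a=16.501 sag=20.267

seed: a₀ = √(S³/(24(L−S))) = √(47.513³/(24·18.202)) = 15.669441
iter 1: u=1.516104  f(a)=+2.210e+00  f'(a)=-2.903e+00  a ← 15.669441 − (+2.210e+00/-2.903e+00) = 16.430769
iter 2: u=1.445854  f(a)=+1.713e-01  f'(a)=-2.469e+00  a ← 16.430769 − (+1.713e-01/-2.469e+00) = 16.500145
iter 3: u=1.439775  f(a)=+1.220e-03  f'(a)=-2.434e+00  a ← 16.500145 − (+1.220e-03/-2.434e+00) = 16.500646
iter 4: u=1.439731  f(a)=+6.284e-08  f'(a)=-2.434e+00  a ← 16.500646 − (+6.284e-08/-2.434e+00) = 16.500646
iter 5: u=1.439731  f(a)=-1.421e-14  f'(a)=-2.434e+00  a ← 16.500646 − (-1.421e-14/-2.434e+00) = 16.500646
converged: |Δa| < 1e-12 after 5 iterations
sag = a·(cosh(S/(2a)) − 1) = 16.500646·(cosh(1.439731) − 1) = 20.267365
T_max/T_min = cosh(S/(2a)) = 2.228277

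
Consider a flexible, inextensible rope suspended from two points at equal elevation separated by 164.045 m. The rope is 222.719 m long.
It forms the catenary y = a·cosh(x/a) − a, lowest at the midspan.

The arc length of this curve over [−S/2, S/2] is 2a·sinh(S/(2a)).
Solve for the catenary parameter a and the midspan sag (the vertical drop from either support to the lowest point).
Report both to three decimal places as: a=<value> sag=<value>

a=58.777 sag=67.142

seed: a₀ = √(S³/(24(L−S))) = √(164.045³/(24·58.674)) = 55.990717
iter 1: u=1.464930  f(a)=+6.627e+00  f'(a)=-2.581e+00  a ← 55.990717 − (+6.627e+00/-2.581e+00) = 58.557928
iter 2: u=1.400707  f(a)=+4.831e-01  f'(a)=-2.218e+00  a ← 58.557928 − (+4.831e-01/-2.218e+00) = 58.775747
iter 3: u=1.395516  f(a)=+3.012e-03  f'(a)=-2.190e+00  a ← 58.775747 − (+3.012e-03/-2.190e+00) = 58.777123
iter 4: u=1.395483  f(a)=+1.188e-07  f'(a)=-2.190e+00  a ← 58.777123 − (+1.188e-07/-2.190e+00) = 58.777123
iter 5: u=1.395483  f(a)=+0.000e+00  f'(a)=-2.190e+00  a ← 58.777123 − (+0.000e+00/-2.190e+00) = 58.777123
converged: |Δa| < 1e-12 after 5 iterations
sag = a·(cosh(S/(2a)) − 1) = 58.777123·(cosh(1.395483) − 1) = 67.142250
T_max/T_min = cosh(S/(2a)) = 2.142319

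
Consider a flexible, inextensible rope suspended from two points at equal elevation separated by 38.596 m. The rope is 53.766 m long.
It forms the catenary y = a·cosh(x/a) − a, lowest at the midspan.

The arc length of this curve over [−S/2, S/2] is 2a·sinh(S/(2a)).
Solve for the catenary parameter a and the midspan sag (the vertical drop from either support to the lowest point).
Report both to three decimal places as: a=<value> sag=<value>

seed: a₀ = √(S³/(24(L−S))) = √(38.596³/(24·15.170)) = 12.566520
iter 1: u=1.535668  f(a)=+1.893e+00  f'(a)=-3.034e+00  a ← 12.566520 − (+1.893e+00/-3.034e+00) = 13.190336
iter 2: u=1.463041  f(a)=+1.501e-01  f'(a)=-2.570e+00  a ← 13.190336 − (+1.501e-01/-2.570e+00) = 13.248718
iter 3: u=1.456594  f(a)=+1.123e-03  f'(a)=-2.532e+00  a ← 13.248718 − (+1.123e-03/-2.532e+00) = 13.249161
iter 4: u=1.456545  f(a)=+6.390e-08  f'(a)=-2.532e+00  a ← 13.249161 − (+6.390e-08/-2.532e+00) = 13.249161
iter 5: u=1.456545  f(a)=+7.105e-15  f'(a)=-2.532e+00  a ← 13.249161 − (+7.105e-15/-2.532e+00) = 13.249161
converged: |Δa| < 1e-12 after 5 iterations
sag = a·(cosh(S/(2a)) − 1) = 13.249161·(cosh(1.456545) − 1) = 16.721424
T_max/T_min = cosh(S/(2a)) = 2.262074

a=13.249 sag=16.721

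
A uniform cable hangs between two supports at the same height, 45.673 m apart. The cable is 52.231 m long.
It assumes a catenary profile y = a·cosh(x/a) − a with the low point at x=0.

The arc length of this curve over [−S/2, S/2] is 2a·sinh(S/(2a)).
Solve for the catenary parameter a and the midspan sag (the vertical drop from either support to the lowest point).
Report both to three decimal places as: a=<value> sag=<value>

a=25.117 sag=11.117

seed: a₀ = √(S³/(24(L−S))) = √(45.673³/(24·6.558)) = 24.603562
iter 1: u=0.928179  f(a)=+2.884e-01  f'(a)=-5.805e-01  a ← 24.603562 − (+2.884e-01/-5.805e-01) = 25.100335
iter 2: u=0.909809  f(a)=+8.965e-03  f'(a)=-5.449e-01  a ← 25.100335 − (+8.965e-03/-5.449e-01) = 25.116789
iter 3: u=0.909213  f(a)=+9.281e-06  f'(a)=-5.437e-01  a ← 25.116789 − (+9.281e-06/-5.437e-01) = 25.116806
iter 4: u=0.909212  f(a)=+9.962e-12  f'(a)=-5.437e-01  a ← 25.116806 − (+9.962e-12/-5.437e-01) = 25.116806
converged: |Δa| < 1e-12 after 4 iterations
sag = a·(cosh(S/(2a)) − 1) = 25.116806·(cosh(0.909212) − 1) = 11.116787
T_max/T_min = cosh(S/(2a)) = 1.442604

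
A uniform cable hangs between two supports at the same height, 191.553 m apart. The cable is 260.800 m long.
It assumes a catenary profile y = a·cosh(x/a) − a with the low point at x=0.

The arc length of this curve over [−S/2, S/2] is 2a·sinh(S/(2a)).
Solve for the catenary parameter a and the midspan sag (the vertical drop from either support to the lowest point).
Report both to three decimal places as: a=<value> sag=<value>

a=68.301 sag=78.904

seed: a₀ = √(S³/(24(L−S))) = √(191.553³/(24·69.247)) = 65.032034
iter 1: u=1.472759  f(a)=+7.910e+00  f'(a)=-2.629e+00  a ← 65.032034 − (+7.910e+00/-2.629e+00) = 68.040876
iter 2: u=1.407632  f(a)=+5.821e-01  f'(a)=-2.255e+00  a ← 68.040876 − (+5.821e-01/-2.255e+00) = 68.299009
iter 3: u=1.402312  f(a)=+3.706e-03  f'(a)=-2.226e+00  a ← 68.299009 − (+3.706e-03/-2.226e+00) = 68.300674
iter 4: u=1.402278  f(a)=+1.523e-07  f'(a)=-2.226e+00  a ← 68.300674 − (+1.523e-07/-2.226e+00) = 68.300674
iter 5: u=1.402278  f(a)=-5.684e-14  f'(a)=-2.226e+00  a ← 68.300674 − (-5.684e-14/-2.226e+00) = 68.300674
converged: |Δa| < 1e-12 after 5 iterations
sag = a·(cosh(S/(2a)) − 1) = 68.300674·(cosh(1.402278) − 1) = 78.903749
T_max/T_min = cosh(S/(2a)) = 2.155241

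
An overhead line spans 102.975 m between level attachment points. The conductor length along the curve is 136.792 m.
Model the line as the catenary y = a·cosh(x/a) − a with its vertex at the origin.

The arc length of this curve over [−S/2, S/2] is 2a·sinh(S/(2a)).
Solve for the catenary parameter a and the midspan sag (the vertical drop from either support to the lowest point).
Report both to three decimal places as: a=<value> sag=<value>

a=38.365 sag=40.056

seed: a₀ = √(S³/(24(L−S))) = √(102.975³/(24·33.817)) = 36.679596
iter 1: u=1.403710  f(a)=+3.492e+00  f'(a)=-2.234e+00  a ← 36.679596 − (+3.492e+00/-2.234e+00) = 38.243018
iter 2: u=1.346324  f(a)=+2.357e-01  f'(a)=-1.942e+00  a ← 38.243018 − (+2.357e-01/-1.942e+00) = 38.364415
iter 3: u=1.342064  f(a)=+1.245e-03  f'(a)=-1.921e+00  a ← 38.364415 − (+1.245e-03/-1.921e+00) = 38.365063
iter 4: u=1.342041  f(a)=+3.518e-08  f'(a)=-1.921e+00  a ← 38.365063 − (+3.518e-08/-1.921e+00) = 38.365063
iter 5: u=1.342041  f(a)=+0.000e+00  f'(a)=-1.921e+00  a ← 38.365063 − (+0.000e+00/-1.921e+00) = 38.365063
converged: |Δa| < 1e-12 after 5 iterations
sag = a·(cosh(S/(2a)) − 1) = 38.365063·(cosh(1.342041) − 1) = 40.056177
T_max/T_min = cosh(S/(2a)) = 2.044080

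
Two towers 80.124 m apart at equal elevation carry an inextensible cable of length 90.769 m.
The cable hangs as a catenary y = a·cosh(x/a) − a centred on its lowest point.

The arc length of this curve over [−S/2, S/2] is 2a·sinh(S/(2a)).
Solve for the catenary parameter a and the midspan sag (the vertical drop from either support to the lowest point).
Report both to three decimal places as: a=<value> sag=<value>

seed: a₀ = √(S³/(24(L−S))) = √(80.124³/(24·10.645)) = 44.870972
iter 1: u=0.892827  f(a)=+4.324e-01  f'(a)=-5.134e-01  a ← 44.870972 − (+4.324e-01/-5.134e-01) = 45.713262
iter 2: u=0.876376  f(a)=+1.248e-02  f'(a)=-4.841e-01  a ← 45.713262 − (+1.248e-02/-4.841e-01) = 45.739031
iter 3: u=0.875882  f(a)=+1.107e-05  f'(a)=-4.833e-01  a ← 45.739031 − (+1.107e-05/-4.833e-01) = 45.739054
iter 4: u=0.875882  f(a)=+8.740e-12  f'(a)=-4.833e-01  a ← 45.739054 − (+8.740e-12/-4.833e-01) = 45.739054
converged: |Δa| < 1e-12 after 4 iterations
sag = a·(cosh(S/(2a)) − 1) = 45.739054·(cosh(0.875882) − 1) = 18.695517
T_max/T_min = cosh(S/(2a)) = 1.408743

a=45.739 sag=18.696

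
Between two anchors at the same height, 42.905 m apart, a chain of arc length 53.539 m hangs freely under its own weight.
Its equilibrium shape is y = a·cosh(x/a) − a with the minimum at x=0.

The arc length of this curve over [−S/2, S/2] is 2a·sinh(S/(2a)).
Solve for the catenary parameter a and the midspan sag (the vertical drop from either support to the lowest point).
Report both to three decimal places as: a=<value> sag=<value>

a=18.212 sag=14.165

seed: a₀ = √(S³/(24(L−S))) = √(42.905³/(24·10.634)) = 17.591704
iter 1: u=1.219467  f(a)=+8.193e-01  f'(a)=-1.399e+00  a ← 17.591704 − (+8.193e-01/-1.399e+00) = 18.177492
iter 2: u=1.180168  f(a)=+4.270e-02  f'(a)=-1.256e+00  a ← 18.177492 − (+4.270e-02/-1.256e+00) = 18.211484
iter 3: u=1.177966  f(a)=+1.301e-04  f'(a)=-1.249e+00  a ← 18.211484 − (+1.301e-04/-1.249e+00) = 18.211588
iter 4: u=1.177959  f(a)=+1.216e-09  f'(a)=-1.249e+00  a ← 18.211588 − (+1.216e-09/-1.249e+00) = 18.211588
iter 5: u=1.177959  f(a)=+1.421e-14  f'(a)=-1.249e+00  a ← 18.211588 − (+1.421e-14/-1.249e+00) = 18.211588
converged: |Δa| < 1e-12 after 5 iterations
sag = a·(cosh(S/(2a)) − 1) = 18.211588·(cosh(1.177959) − 1) = 14.165380
T_max/T_min = cosh(S/(2a)) = 1.777822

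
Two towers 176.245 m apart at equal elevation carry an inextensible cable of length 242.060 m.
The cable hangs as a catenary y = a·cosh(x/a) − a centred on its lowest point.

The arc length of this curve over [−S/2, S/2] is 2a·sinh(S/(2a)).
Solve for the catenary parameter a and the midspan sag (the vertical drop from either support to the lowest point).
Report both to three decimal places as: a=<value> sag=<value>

seed: a₀ = √(S³/(24(L−S))) = √(176.245³/(24·65.815)) = 58.871777
iter 1: u=1.496855  f(a)=+7.779e+00  f'(a)=-2.779e+00  a ← 58.871777 − (+7.779e+00/-2.779e+00) = 61.671353
iter 2: u=1.428905  f(a)=+5.893e-01  f'(a)=-2.372e+00  a ← 61.671353 − (+5.893e-01/-2.372e+00) = 61.919774
iter 3: u=1.423172  f(a)=+3.995e-03  f'(a)=-2.340e+00  a ← 61.919774 − (+3.995e-03/-2.340e+00) = 61.921481
iter 4: u=1.423133  f(a)=+1.863e-07  f'(a)=-2.340e+00  a ← 61.921481 − (+1.863e-07/-2.340e+00) = 61.921481
iter 5: u=1.423133  f(a)=+0.000e+00  f'(a)=-2.340e+00  a ← 61.921481 − (+0.000e+00/-2.340e+00) = 61.921481
converged: |Δa| < 1e-12 after 5 iterations
sag = a·(cosh(S/(2a)) − 1) = 61.921481·(cosh(1.423133) − 1) = 74.028990
T_max/T_min = cosh(S/(2a)) = 2.195530

a=61.921 sag=74.029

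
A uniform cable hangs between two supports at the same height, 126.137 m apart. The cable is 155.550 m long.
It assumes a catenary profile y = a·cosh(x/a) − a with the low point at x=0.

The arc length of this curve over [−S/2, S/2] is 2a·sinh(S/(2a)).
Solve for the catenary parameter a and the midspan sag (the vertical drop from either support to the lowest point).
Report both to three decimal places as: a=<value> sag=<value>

seed: a₀ = √(S³/(24(L−S))) = √(126.137³/(24·29.413)) = 53.319794
iter 1: u=1.182835  f(a)=+2.127e+00  f'(a)=-1.266e+00  a ← 53.319794 − (+2.127e+00/-1.266e+00) = 55.000872
iter 2: u=1.146682  f(a)=+1.048e-01  f'(a)=-1.144e+00  a ← 55.000872 − (+1.048e-01/-1.144e+00) = 55.092469
iter 3: u=1.144775  f(a)=+2.831e-04  f'(a)=-1.138e+00  a ← 55.092469 − (+2.831e-04/-1.138e+00) = 55.092718
iter 4: u=1.144770  f(a)=+2.080e-09  f'(a)=-1.138e+00  a ← 55.092718 − (+2.080e-09/-1.138e+00) = 55.092718
iter 5: u=1.144770  f(a)=+0.000e+00  f'(a)=-1.138e+00  a ← 55.092718 − (+0.000e+00/-1.138e+00) = 55.092718
converged: |Δa| < 1e-12 after 5 iterations
sag = a·(cosh(S/(2a)) − 1) = 55.092718·(cosh(1.144770) − 1) = 40.218132
T_max/T_min = cosh(S/(2a)) = 1.730008

a=55.093 sag=40.218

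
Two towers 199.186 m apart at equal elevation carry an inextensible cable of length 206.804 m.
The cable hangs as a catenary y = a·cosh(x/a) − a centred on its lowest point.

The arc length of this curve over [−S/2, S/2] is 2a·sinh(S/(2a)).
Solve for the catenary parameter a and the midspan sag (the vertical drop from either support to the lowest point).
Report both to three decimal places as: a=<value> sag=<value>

a=209.086 sag=24.171

seed: a₀ = √(S³/(24(L−S))) = √(199.186³/(24·7.618)) = 207.903648
iter 1: u=0.479034  f(a)=+8.789e-02  f'(a)=-7.498e-02  a ← 207.903648 − (+8.789e-02/-7.498e-02) = 209.075779
iter 2: u=0.476349  f(a)=+7.488e-04  f'(a)=-7.371e-02  a ← 209.075779 − (+7.488e-04/-7.371e-02) = 209.085938
iter 3: u=0.476326  f(a)=+5.539e-08  f'(a)=-7.370e-02  a ← 209.085938 − (+5.539e-08/-7.370e-02) = 209.085939
iter 4: u=0.476326  f(a)=+2.842e-14  f'(a)=-7.370e-02  a ← 209.085939 − (+2.842e-14/-7.370e-02) = 209.085939
converged: |Δa| < 1e-12 after 4 iterations
sag = a·(cosh(S/(2a)) − 1) = 209.085939·(cosh(0.476326) − 1) = 24.171223
T_max/T_min = cosh(S/(2a)) = 1.115604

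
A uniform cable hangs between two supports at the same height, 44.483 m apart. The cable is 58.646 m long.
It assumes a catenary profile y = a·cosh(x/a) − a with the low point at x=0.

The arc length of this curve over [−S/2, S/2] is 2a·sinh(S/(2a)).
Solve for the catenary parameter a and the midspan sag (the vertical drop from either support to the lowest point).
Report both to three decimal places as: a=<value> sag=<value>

a=16.810 sag=16.990

seed: a₀ = √(S³/(24(L−S))) = √(44.483³/(24·14.163)) = 16.091920
iter 1: u=1.382153  f(a)=+1.416e+00  f'(a)=-2.120e+00  a ← 16.091920 − (+1.416e+00/-2.120e+00) = 16.759751
iter 2: u=1.327078  f(a)=+9.292e-02  f'(a)=-1.850e+00  a ← 16.759751 − (+9.292e-02/-1.850e+00) = 16.809968
iter 3: u=1.323114  f(a)=+4.623e-04  f'(a)=-1.832e+00  a ← 16.809968 − (+4.623e-04/-1.832e+00) = 16.810221
iter 4: u=1.323094  f(a)=+1.157e-08  f'(a)=-1.832e+00  a ← 16.810221 − (+1.157e-08/-1.832e+00) = 16.810221
iter 5: u=1.323094  f(a)=+0.000e+00  f'(a)=-1.832e+00  a ← 16.810221 − (+0.000e+00/-1.832e+00) = 16.810221
converged: |Δa| < 1e-12 after 5 iterations
sag = a·(cosh(S/(2a)) − 1) = 16.810221·(cosh(1.323094) − 1) = 16.989511
T_max/T_min = cosh(S/(2a)) = 2.010666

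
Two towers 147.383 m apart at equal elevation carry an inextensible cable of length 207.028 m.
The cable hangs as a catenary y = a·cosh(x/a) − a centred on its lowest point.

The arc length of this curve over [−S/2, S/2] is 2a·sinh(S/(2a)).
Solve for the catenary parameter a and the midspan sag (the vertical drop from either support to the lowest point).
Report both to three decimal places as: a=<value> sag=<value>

seed: a₀ = √(S³/(24(L−S))) = √(147.383³/(24·59.645)) = 47.290994
iter 1: u=1.558257  f(a)=+7.674e+00  f'(a)=-3.191e+00  a ← 47.290994 − (+7.674e+00/-3.191e+00) = 49.696382
iter 2: u=1.482834  f(a)=+6.244e-01  f'(a)=-2.691e+00  a ← 49.696382 − (+6.244e-01/-2.691e+00) = 49.928443
iter 3: u=1.475942  f(a)=+4.942e-03  f'(a)=-2.648e+00  a ← 49.928443 − (+4.942e-03/-2.648e+00) = 49.930309
iter 4: u=1.475887  f(a)=+3.150e-07  f'(a)=-2.648e+00  a ← 49.930309 − (+3.150e-07/-2.648e+00) = 49.930309
iter 5: u=1.475887  f(a)=-2.842e-14  f'(a)=-2.648e+00  a ← 49.930309 − (-2.842e-14/-2.648e+00) = 49.930309
converged: |Δa| < 1e-12 after 5 iterations
sag = a·(cosh(S/(2a)) − 1) = 49.930309·(cosh(1.475887) − 1) = 64.996554
T_max/T_min = cosh(S/(2a)) = 2.301745

a=49.930 sag=64.997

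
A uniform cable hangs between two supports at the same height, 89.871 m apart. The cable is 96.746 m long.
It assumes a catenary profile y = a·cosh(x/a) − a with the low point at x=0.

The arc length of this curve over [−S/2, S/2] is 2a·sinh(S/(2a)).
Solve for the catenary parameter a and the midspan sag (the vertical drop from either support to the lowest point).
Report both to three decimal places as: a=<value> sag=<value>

seed: a₀ = √(S³/(24(L−S))) = √(89.871³/(24·6.875)) = 66.326547
iter 1: u=0.677489  f(a)=+1.595e-01  f'(a)=-2.170e-01  a ← 66.326547 − (+1.595e-01/-2.170e-01) = 67.061700
iter 2: u=0.670062  f(a)=+2.691e-03  f'(a)=-2.097e-01  a ← 67.061700 − (+2.691e-03/-2.097e-01) = 67.074531
iter 3: u=0.669934  f(a)=+7.949e-07  f'(a)=-2.096e-01  a ← 67.074531 − (+7.949e-07/-2.096e-01) = 67.074534
iter 4: u=0.669934  f(a)=+5.684e-14  f'(a)=-2.096e-01  a ← 67.074534 − (+5.684e-14/-2.096e-01) = 67.074534
converged: |Δa| < 1e-12 after 4 iterations
sag = a·(cosh(S/(2a)) − 1) = 67.074534·(cosh(0.669934) − 1) = 15.623351
T_max/T_min = cosh(S/(2a)) = 1.232925

a=67.075 sag=15.623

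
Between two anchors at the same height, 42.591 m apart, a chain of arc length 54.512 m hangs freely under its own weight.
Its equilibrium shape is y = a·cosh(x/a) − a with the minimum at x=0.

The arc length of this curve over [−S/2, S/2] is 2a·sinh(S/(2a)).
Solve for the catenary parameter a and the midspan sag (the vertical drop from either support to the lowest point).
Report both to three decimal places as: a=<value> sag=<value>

a=17.083 sag=15.084

seed: a₀ = √(S³/(24(L−S))) = √(42.591³/(24·11.921)) = 16.432922
iter 1: u=1.295905  f(a)=+1.042e+00  f'(a)=-1.710e+00  a ← 16.432922 − (+1.042e+00/-1.710e+00) = 17.042398
iter 2: u=1.249560  f(a)=+6.077e-02  f'(a)=-1.515e+00  a ← 17.042398 − (+6.077e-02/-1.515e+00) = 17.082500
iter 3: u=1.246627  f(a)=+2.351e-04  f'(a)=-1.504e+00  a ← 17.082500 − (+2.351e-04/-1.504e+00) = 17.082657
iter 4: u=1.246615  f(a)=+3.547e-09  f'(a)=-1.504e+00  a ← 17.082657 − (+3.547e-09/-1.504e+00) = 17.082657
iter 5: u=1.246615  f(a)=-7.105e-15  f'(a)=-1.504e+00  a ← 17.082657 − (-7.105e-15/-1.504e+00) = 17.082657
converged: |Δa| < 1e-12 after 5 iterations
sag = a·(cosh(S/(2a)) − 1) = 17.082657·(cosh(1.246615) − 1) = 15.084200
T_max/T_min = cosh(S/(2a)) = 1.883013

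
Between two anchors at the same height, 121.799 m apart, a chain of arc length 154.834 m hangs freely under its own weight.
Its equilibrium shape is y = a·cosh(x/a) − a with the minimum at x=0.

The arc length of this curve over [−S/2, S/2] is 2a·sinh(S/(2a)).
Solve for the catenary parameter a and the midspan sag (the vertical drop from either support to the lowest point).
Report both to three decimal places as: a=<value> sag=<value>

seed: a₀ = √(S³/(24(L−S))) = √(121.799³/(24·33.035)) = 47.738944
iter 1: u=1.275678  f(a)=+2.795e+00  f'(a)=-1.623e+00  a ← 47.738944 − (+2.795e+00/-1.623e+00) = 49.461085
iter 2: u=1.231261  f(a)=+1.583e-01  f'(a)=-1.444e+00  a ← 49.461085 − (+1.583e-01/-1.444e+00) = 49.570769
iter 3: u=1.228537  f(a)=+5.759e-04  f'(a)=-1.433e+00  a ← 49.570769 − (+5.759e-04/-1.433e+00) = 49.571171
iter 4: u=1.228527  f(a)=+7.678e-09  f'(a)=-1.433e+00  a ← 49.571171 − (+7.678e-09/-1.433e+00) = 49.571171
iter 5: u=1.228527  f(a)=-2.842e-14  f'(a)=-1.433e+00  a ← 49.571171 − (-2.842e-14/-1.433e+00) = 49.571171
converged: |Δa| < 1e-12 after 5 iterations
sag = a·(cosh(S/(2a)) − 1) = 49.571171·(cosh(1.228527) − 1) = 42.356479
T_max/T_min = cosh(S/(2a)) = 1.854458

a=49.571 sag=42.356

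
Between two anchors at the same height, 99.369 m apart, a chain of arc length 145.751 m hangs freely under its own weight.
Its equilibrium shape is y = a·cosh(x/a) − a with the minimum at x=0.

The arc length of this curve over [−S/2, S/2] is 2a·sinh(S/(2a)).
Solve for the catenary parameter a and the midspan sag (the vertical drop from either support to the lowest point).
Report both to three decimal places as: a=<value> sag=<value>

a=31.578 sag=47.845

seed: a₀ = √(S³/(24(L−S))) = √(99.369³/(24·46.382)) = 29.689031
iter 1: u=1.673497  f(a)=+6.945e+00  f'(a)=-4.092e+00  a ← 29.689031 − (+6.945e+00/-4.092e+00) = 31.386388
iter 2: u=1.582995  f(a)=+6.401e-01  f'(a)=-3.369e+00  a ← 31.386388 − (+6.401e-01/-3.369e+00) = 31.576374
iter 3: u=1.573471  f(a)=+6.657e-03  f'(a)=-3.300e+00  a ← 31.576374 − (+6.657e-03/-3.300e+00) = 31.578392
iter 4: u=1.573370  f(a)=+7.365e-07  f'(a)=-3.299e+00  a ← 31.578392 − (+7.365e-07/-3.299e+00) = 31.578392
iter 5: u=1.573370  f(a)=+2.842e-14  f'(a)=-3.299e+00  a ← 31.578392 − (+2.842e-14/-3.299e+00) = 31.578392
converged: |Δa| < 1e-12 after 5 iterations
sag = a·(cosh(S/(2a)) − 1) = 31.578392·(cosh(1.573370) − 1) = 47.844736
T_max/T_min = cosh(S/(2a)) = 2.515110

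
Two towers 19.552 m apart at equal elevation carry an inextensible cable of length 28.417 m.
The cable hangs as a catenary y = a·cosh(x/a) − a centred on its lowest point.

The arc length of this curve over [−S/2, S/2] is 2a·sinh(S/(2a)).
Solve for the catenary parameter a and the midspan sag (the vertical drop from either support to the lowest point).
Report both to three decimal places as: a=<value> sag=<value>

seed: a₀ = √(S³/(24(L−S))) = √(19.552³/(24·8.865)) = 5.927094
iter 1: u=1.649375  f(a)=+1.287e+00  f'(a)=-3.888e+00  a ← 5.927094 − (+1.287e+00/-3.888e+00) = 6.258077
iter 2: u=1.562141  f(a)=+1.157e-01  f'(a)=-3.218e+00  a ← 6.258077 − (+1.157e-01/-3.218e+00) = 6.294021
iter 3: u=1.553220  f(a)=+1.138e-03  f'(a)=-3.155e+00  a ← 6.294021 − (+1.138e-03/-3.155e+00) = 6.294381
iter 4: u=1.553131  f(a)=+1.126e-07  f'(a)=-3.154e+00  a ← 6.294381 − (+1.126e-07/-3.154e+00) = 6.294381
iter 5: u=1.553131  f(a)=+7.105e-15  f'(a)=-3.154e+00  a ← 6.294381 − (+7.105e-15/-3.154e+00) = 6.294381
converged: |Δa| < 1e-12 after 5 iterations
sag = a·(cosh(S/(2a)) − 1) = 6.294381·(cosh(1.553131) − 1) = 9.245912
T_max/T_min = cosh(S/(2a)) = 2.468915

a=6.294 sag=9.246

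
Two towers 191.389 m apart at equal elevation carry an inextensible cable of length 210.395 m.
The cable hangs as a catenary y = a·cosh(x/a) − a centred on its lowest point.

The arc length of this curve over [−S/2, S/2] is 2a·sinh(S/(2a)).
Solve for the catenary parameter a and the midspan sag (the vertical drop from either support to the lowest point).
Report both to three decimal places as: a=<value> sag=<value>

a=125.778 sag=38.193

seed: a₀ = √(S³/(24(L−S))) = √(191.389³/(24·19.006)) = 123.972248
iter 1: u=0.771903  f(a)=+5.743e-01  f'(a)=-3.253e-01  a ← 123.972248 − (+5.743e-01/-3.253e-01) = 125.737869
iter 2: u=0.761063  f(a)=+1.250e-02  f'(a)=-3.113e-01  a ← 125.737869 − (+1.250e-02/-3.113e-01) = 125.778028
iter 3: u=0.760820  f(a)=+6.213e-06  f'(a)=-3.109e-01  a ← 125.778028 − (+6.213e-06/-3.109e-01) = 125.778048
iter 4: u=0.760820  f(a)=+1.535e-12  f'(a)=-3.109e-01  a ← 125.778048 − (+1.535e-12/-3.109e-01) = 125.778048
converged: |Δa| < 1e-12 after 4 iterations
sag = a·(cosh(S/(2a)) − 1) = 125.778048·(cosh(0.760820) − 1) = 38.193387
T_max/T_min = cosh(S/(2a)) = 1.303657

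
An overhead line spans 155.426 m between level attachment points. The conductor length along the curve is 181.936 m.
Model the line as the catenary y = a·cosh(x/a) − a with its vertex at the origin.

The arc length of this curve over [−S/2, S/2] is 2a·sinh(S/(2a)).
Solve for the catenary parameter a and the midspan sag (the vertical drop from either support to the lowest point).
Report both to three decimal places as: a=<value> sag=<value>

seed: a₀ = √(S³/(24(L−S))) = √(155.426³/(24·26.510)) = 76.820127
iter 1: u=1.011623  f(a)=+1.390e+00  f'(a)=-7.634e-01  a ← 76.820127 − (+1.390e+00/-7.634e-01) = 78.640841
iter 2: u=0.988202  f(a)=+5.095e-02  f'(a)=-7.084e-01  a ← 78.640841 − (+5.095e-02/-7.084e-01) = 78.712766
iter 3: u=0.987299  f(a)=+7.423e-05  f'(a)=-7.063e-01  a ← 78.712766 − (+7.423e-05/-7.063e-01) = 78.712871
iter 4: u=0.987297  f(a)=+1.581e-10  f'(a)=-7.063e-01  a ← 78.712871 − (+1.581e-10/-7.063e-01) = 78.712871
iter 5: u=0.987297  f(a)=-2.842e-14  f'(a)=-7.063e-01  a ← 78.712871 − (-2.842e-14/-7.063e-01) = 78.712871
converged: |Δa| < 1e-12 after 5 iterations
sag = a·(cosh(S/(2a)) − 1) = 78.712871·(cosh(0.987297) − 1) = 41.582154
T_max/T_min = cosh(S/(2a)) = 1.528276

a=78.713 sag=41.582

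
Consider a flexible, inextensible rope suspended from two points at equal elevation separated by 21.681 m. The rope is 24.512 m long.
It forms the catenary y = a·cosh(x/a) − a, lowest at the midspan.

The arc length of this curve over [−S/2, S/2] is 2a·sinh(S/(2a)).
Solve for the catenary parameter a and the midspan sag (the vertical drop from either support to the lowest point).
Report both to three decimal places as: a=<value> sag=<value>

a=12.480 sag=5.012

seed: a₀ = √(S³/(24(L−S))) = √(21.681³/(24·2.831)) = 12.247386
iter 1: u=0.885128  f(a)=+1.130e-01  f'(a)=-4.996e-01  a ← 12.247386 − (+1.130e-01/-4.996e-01) = 12.473567
iter 2: u=0.869078  f(a)=+3.206e-03  f'(a)=-4.716e-01  a ← 12.473567 − (+3.206e-03/-4.716e-01) = 12.480366
iter 3: u=0.868604  f(a)=+2.748e-06  f'(a)=-4.708e-01  a ← 12.480366 − (+2.748e-06/-4.708e-01) = 12.480372
iter 4: u=0.868604  f(a)=+2.021e-12  f'(a)=-4.708e-01  a ← 12.480372 − (+2.021e-12/-4.708e-01) = 12.480372
converged: |Δa| < 1e-12 after 4 iterations
sag = a·(cosh(S/(2a)) − 1) = 12.480372·(cosh(0.868604) − 1) = 5.011604
T_max/T_min = cosh(S/(2a)) = 1.401559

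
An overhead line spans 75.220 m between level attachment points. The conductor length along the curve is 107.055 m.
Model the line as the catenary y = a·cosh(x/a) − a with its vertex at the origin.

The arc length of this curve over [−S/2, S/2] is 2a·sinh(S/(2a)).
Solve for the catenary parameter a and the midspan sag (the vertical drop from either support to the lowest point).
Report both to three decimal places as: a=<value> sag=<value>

a=24.974 sag=34.093

seed: a₀ = √(S³/(24(L−S))) = √(75.220³/(24·31.835)) = 23.601627
iter 1: u=1.593534  f(a)=+4.295e+00  f'(a)=-3.448e+00  a ← 23.601627 − (+4.295e+00/-3.448e+00) = 24.847387
iter 2: u=1.513640  f(a)=+3.635e-01  f'(a)=-2.887e+00  a ← 24.847387 − (+3.635e-01/-2.887e+00) = 24.973306
iter 3: u=1.506008  f(a)=+3.135e-03  f'(a)=-2.837e+00  a ← 24.973306 − (+3.135e-03/-2.837e+00) = 24.974411
iter 4: u=1.505941  f(a)=+2.377e-07  f'(a)=-2.837e+00  a ← 24.974411 − (+2.377e-07/-2.837e+00) = 24.974411
iter 5: u=1.505941  f(a)=+1.421e-14  f'(a)=-2.837e+00  a ← 24.974411 − (+1.421e-14/-2.837e+00) = 24.974411
converged: |Δa| < 1e-12 after 5 iterations
sag = a·(cosh(S/(2a)) − 1) = 24.974411·(cosh(1.505941) − 1) = 34.092623
T_max/T_min = cosh(S/(2a)) = 2.365102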